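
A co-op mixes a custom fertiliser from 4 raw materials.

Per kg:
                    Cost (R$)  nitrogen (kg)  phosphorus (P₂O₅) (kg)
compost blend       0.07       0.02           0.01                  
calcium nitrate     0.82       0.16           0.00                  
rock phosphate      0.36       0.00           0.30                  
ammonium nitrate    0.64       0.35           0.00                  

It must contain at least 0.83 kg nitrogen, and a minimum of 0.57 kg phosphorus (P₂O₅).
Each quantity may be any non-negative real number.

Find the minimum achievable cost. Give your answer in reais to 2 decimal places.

R$2.20

Set it up as a linear program. Let x1 = kg of compost blend, x2 = kg of calcium nitrate, x3 = kg of rock phosphate, x4 = kg of ammonium nitrate.
Minimize 0.07x1 + 0.82x2 + 0.36x3 + 0.64x4 s.t.:
  0.02x1 + 0.16x2 + 0.35x4 ≥ 0.83   (nitrogen)
  0.01x1 + 0.3x3 ≥ 0.57   (phosphorus (P₂O₅))
  x1, x2, x3, x4 ≥ 0.
The minimum-cost mix takes nothing from compost blend, calcium nitrate — only rock phosphate, ammonium nitrate. Binding constraints: nitrogen and phosphorus (P₂O₅).
So rock phosphate = 1.9 kg, ammonium nitrate = 2.371 kg.
Hence cost = 0.36·1.9 + 0.64·2.371 = R$2.2014.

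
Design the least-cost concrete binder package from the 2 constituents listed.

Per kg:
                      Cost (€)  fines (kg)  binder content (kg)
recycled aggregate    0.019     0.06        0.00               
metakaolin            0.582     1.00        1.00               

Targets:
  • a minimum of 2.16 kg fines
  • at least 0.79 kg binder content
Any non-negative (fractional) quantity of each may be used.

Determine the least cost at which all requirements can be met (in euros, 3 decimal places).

€0.894

This is a linear program. Let x1 = kg of recycled aggregate, x2 = kg of metakaolin.
Minimize 0.019x1 + 0.582x2 s.t.:
  0.06x1 + 1x2 ≥ 2.16   (fines)
  1x2 ≥ 0.79   (binder content)
  x1, x2 ≥ 0.
Both inputs are positive at the optimum. The fines and binder content requirements are met with equality.
Solving gives x1 = 22.83, x2 = 0.79.
Objective = 0.019·22.83 + 0.582·0.79 = 0.89355.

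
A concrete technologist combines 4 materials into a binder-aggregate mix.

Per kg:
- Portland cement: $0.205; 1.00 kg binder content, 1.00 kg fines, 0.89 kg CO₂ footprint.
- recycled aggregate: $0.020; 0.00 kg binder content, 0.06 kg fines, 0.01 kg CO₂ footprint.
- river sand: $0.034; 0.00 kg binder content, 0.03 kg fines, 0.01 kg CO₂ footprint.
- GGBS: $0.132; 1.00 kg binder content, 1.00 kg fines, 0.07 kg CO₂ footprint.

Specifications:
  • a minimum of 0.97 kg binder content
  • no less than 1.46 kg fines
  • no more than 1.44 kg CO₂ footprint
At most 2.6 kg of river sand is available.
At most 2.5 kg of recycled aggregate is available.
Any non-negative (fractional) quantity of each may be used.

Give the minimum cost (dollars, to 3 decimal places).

$0.193

Treat it as an LP. Let x1 = kg of Portland cement, x2 = kg of recycled aggregate, x3 = kg of river sand, x4 = kg of GGBS.
Minimise 0.205x1 + 0.02x2 + 0.034x3 + 0.132x4 with:
  1x1 + 1x4 ≥ 0.97   (binder content)
  1x1 + 0.06x2 + 0.03x3 + 1x4 ≥ 1.46   (fines)
  0.89x1 + 0.01x2 + 0.01x3 + 0.07x4 ≤ 1.44   (CO₂ footprint)
  x3 ≤ 2.6
  x2 ≤ 2.5
  x1, x2, x3, x4 ≥ 0.
At the optimum only GGBS is positive (Portland cement, recycled aggregate, river sand = 0). Binding constraint: fines.
So GGBS = 1.46 kg.
Total cost: 0.132·1.46 = 0.19272.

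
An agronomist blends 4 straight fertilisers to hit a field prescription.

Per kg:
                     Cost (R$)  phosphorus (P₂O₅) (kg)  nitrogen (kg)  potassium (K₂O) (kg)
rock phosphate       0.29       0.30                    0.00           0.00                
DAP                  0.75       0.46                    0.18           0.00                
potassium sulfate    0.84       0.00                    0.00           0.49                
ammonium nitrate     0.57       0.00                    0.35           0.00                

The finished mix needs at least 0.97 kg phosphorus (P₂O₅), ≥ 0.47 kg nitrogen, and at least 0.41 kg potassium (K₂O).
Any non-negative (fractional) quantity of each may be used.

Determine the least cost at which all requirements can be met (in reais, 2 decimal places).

R$2.41

Let x1 = kg of rock phosphate, x2 = kg of DAP, x3 = kg of potassium sulfate, x4 = kg of ammonium nitrate.
min 0.29x1 + 0.75x2 + 0.84x3 + 0.57x4 with:
  0.3x1 + 0.46x2 ≥ 0.97   (phosphorus (P₂O₅))
  0.18x2 + 0.35x4 ≥ 0.47   (nitrogen)
  0.49x3 ≥ 0.41   (potassium (K₂O))
  x1, x2, x3, x4 ≥ 0.
The optimal basis is {rock phosphate, potassium sulfate, ammonium nitrate}; DAP drops out. Binding constraints: phosphorus (P₂O₅), nitrogen, potassium (K₂O).
That vertex is x1 = 3.233, x3 = 0.8367, x4 = 1.343.
Cost = 0.29·3.233 + 0.84·0.8367 + 0.57·1.343 = 2.4059.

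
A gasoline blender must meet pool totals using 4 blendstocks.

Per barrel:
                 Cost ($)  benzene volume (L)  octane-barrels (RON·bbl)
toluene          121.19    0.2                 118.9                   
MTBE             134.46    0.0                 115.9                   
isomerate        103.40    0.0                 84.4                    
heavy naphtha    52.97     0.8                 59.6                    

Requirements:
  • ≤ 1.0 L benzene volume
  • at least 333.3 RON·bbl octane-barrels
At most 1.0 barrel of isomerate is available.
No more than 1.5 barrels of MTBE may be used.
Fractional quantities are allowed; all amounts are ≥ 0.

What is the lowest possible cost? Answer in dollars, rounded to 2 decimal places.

This is a linear program. Let x1 = barrels of toluene, x2 = barrels of MTBE, x3 = barrels of isomerate, x4 = barrels of heavy naphtha.
Minimise 121.19x1 + 134.46x2 + 103.4x3 + 52.97x4 subject to:
  0.2x1 + 0.8x4 ≤ 1   (benzene volume)
  118.9x1 + 115.9x2 + 84.4x3 + 59.6x4 ≥ 333.3   (octane-barrels)
  x3 ≤ 1
  x2 ≤ 1.5
  x1, x2, x3, x4 ≥ 0.
The cheapest feasible vertex uses only toluene, heavy naphtha; MTBE, isomerate are not used. The benzene volume and octane-barrels requirements are met with equality.
That vertex is x1 = 2.4885, x4 = 0.62788.
Hence cost = 121.19·2.4885 + 52.97·0.62788 = $334.8401.

$334.84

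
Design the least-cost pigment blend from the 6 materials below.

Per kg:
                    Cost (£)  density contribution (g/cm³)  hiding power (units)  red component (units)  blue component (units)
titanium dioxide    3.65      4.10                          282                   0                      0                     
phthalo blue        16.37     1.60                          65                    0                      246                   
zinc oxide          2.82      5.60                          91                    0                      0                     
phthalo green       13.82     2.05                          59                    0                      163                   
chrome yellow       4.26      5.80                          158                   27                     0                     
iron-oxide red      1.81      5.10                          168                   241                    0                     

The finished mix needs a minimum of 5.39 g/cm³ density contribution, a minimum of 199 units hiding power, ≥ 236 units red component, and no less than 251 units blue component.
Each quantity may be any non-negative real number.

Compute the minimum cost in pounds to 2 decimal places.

This is a linear program. Let x1 = kg of titanium dioxide, x2 = kg of phthalo blue, x3 = kg of zinc oxide, x4 = kg of phthalo green, x5 = kg of chrome yellow, x6 = kg of iron-oxide red.
min 3.65x1 + 16.37x2 + 2.82x3 + 13.82x4 + 4.26x5 + 1.81x6 with:
  4.1x1 + 1.6x2 + 5.6x3 + 2.05x4 + 5.8x5 + 5.1x6 ≥ 5.39   (density contribution)
  282x1 + 65x2 + 91x3 + 59x4 + 158x5 + 168x6 ≥ 199   (hiding power)
  27x5 + 241x6 ≥ 236   (red component)
  246x2 + 163x4 ≥ 251   (blue component)
  x1, x2, x3, x4, x5, x6 ≥ 0.
The cheapest feasible vertex uses only phthalo blue, iron-oxide red; titanium dioxide, zinc oxide, phthalo green, chrome yellow are not used. The red component and blue component requirements are met with equality.
Solving gives x2 = 1.02033, x6 = 0.979253.
Hence cost = 16.37·1.02033 + 1.81·0.979253 = £18.4753.

£18.48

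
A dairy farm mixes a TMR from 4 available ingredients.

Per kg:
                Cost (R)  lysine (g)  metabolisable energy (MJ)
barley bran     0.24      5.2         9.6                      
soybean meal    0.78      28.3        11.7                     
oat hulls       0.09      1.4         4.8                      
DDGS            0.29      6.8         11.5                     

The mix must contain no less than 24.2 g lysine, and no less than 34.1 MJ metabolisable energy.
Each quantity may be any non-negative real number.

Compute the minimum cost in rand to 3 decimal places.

Let x1 = kg of barley bran, x2 = kg of soybean meal, x3 = kg of oat hulls, x4 = kg of DDGS.
Minimize 0.24x1 + 0.78x2 + 0.09x3 + 0.29x4 subject to:
  5.2x1 + 28.3x2 + 1.4x3 + 6.8x4 ≥ 24.2   (lysine)
  9.6x1 + 11.7x2 + 4.8x3 + 11.5x4 ≥ 34.1   (metabolisable energy)
  x1, x2, x3, x4 ≥ 0.
The minimum-cost mix takes nothing from barley bran, oat hulls — only soybean meal, DDGS. The lysine and metabolisable energy requirements are met with equality.
So soybean meal = 0.1888 kg, DDGS = 2.773 kg.
Cost = 0.78·0.1888 + 0.29·2.773 = 0.95143.

R0.951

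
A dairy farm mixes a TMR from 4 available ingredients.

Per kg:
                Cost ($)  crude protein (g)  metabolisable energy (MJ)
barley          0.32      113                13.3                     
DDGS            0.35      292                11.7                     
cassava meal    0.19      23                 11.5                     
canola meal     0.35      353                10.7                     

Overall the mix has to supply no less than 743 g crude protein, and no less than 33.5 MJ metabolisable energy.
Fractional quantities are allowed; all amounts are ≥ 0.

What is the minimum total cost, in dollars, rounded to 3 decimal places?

Treat it as an LP. Let x1 = kg of barley, x2 = kg of DDGS, x3 = kg of cassava meal, x4 = kg of canola meal.
min 0.32x1 + 0.35x2 + 0.19x3 + 0.35x4 with:
  113x1 + 292x2 + 23x3 + 353x4 ≥ 743   (crude protein)
  13.3x1 + 11.7x2 + 11.5x3 + 10.7x4 ≥ 33.5   (metabolisable energy)
  x1, x2, x3, x4 ≥ 0.
The cheapest feasible vertex uses only cassava meal, canola meal; barley, DDGS are not used. There the crude protein and metabolisable energy constraints are tight.
Optimal quantities: cassava meal = 1.016 kg, canola meal = 2.039 kg.
Hence cost = 0.19·1.016 + 0.35·2.039 = $0.90669.

$0.907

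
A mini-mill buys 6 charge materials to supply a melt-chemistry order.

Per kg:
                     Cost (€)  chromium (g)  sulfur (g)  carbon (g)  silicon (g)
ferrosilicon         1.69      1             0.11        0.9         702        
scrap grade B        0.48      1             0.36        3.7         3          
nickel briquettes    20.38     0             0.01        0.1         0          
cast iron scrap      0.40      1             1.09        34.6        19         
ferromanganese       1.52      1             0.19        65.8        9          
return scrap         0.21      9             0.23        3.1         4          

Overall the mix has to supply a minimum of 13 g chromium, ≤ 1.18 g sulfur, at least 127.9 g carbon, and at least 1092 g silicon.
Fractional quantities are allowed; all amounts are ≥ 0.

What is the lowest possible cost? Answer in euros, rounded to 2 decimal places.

€5.46

This is a linear program. Let x1 = kg of ferrosilicon, x2 = kg of scrap grade B, x3 = kg of nickel briquettes, x4 = kg of cast iron scrap, x5 = kg of ferromanganese, x6 = kg of return scrap.
Minimize 1.69x1 + 0.48x2 + 20.38x3 + 0.4x4 + 1.52x5 + 0.21x6 subject to:
  1x1 + 1x2 + 1x4 + 1x5 + 9x6 ≥ 13   (chromium)
  0.11x1 + 0.36x2 + 0.01x3 + 1.09x4 + 0.19x5 + 0.23x6 ≤ 1.18   (sulfur)
  0.9x1 + 3.7x2 + 0.1x3 + 34.6x4 + 65.8x5 + 3.1x6 ≥ 127.9   (carbon)
  702x1 + 3x2 + 19x4 + 9x5 + 4x6 ≥ 1092   (silicon)
  x1, x2, x3, x4, x5, x6 ≥ 0.
At the optimum only ferrosilicon, cast iron scrap, ferromanganese, return scrap are positive (scrap grade B, nickel briquettes = 0). There the chromium, sulfur, carbon, silicon constraints are tight.
Optimal quantities: ferrosilicon = 1.517 kg, cast iron scrap = 0.4208 kg, ferromanganese = 1.652 kg, return scrap = 1.046 kg.
Cost = 1.69·1.517 + 0.4·0.4208 + 1.52·1.652 + 0.21·1.046 = 5.4628.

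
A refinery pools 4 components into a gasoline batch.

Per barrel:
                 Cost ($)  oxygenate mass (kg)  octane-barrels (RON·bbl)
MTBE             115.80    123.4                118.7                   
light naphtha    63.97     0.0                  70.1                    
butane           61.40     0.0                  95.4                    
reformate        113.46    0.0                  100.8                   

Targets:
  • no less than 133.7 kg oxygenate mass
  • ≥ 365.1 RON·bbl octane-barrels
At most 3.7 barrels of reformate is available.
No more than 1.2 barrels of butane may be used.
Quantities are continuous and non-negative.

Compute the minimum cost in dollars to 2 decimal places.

$310.49

Let x1 = barrels of MTBE, x2 = barrels of light naphtha, x3 = barrels of butane, x4 = barrels of reformate.
Minimise 115.8x1 + 63.97x2 + 61.4x3 + 113.46x4 subject to:
  123.4x1 ≥ 133.7   (oxygenate mass)
  118.7x1 + 70.1x2 + 95.4x3 + 100.8x4 ≥ 365.1   (octane-barrels)
  x4 ≤ 3.7
  x3 ≤ 1.2
  x1, x2, x3, x4 ≥ 0.
The cheapest feasible vertex uses only MTBE, light naphtha, butane; reformate is not used. There the oxygenate mass, octane-barrels, the butane cap constraints are tight.
That vertex is x1 = 1.0835, x2 = 1.7405, x3 = 1.2.
Cost = 115.8·1.0835 + 63.97·1.7405 + 61.4·1.2 = 310.4891.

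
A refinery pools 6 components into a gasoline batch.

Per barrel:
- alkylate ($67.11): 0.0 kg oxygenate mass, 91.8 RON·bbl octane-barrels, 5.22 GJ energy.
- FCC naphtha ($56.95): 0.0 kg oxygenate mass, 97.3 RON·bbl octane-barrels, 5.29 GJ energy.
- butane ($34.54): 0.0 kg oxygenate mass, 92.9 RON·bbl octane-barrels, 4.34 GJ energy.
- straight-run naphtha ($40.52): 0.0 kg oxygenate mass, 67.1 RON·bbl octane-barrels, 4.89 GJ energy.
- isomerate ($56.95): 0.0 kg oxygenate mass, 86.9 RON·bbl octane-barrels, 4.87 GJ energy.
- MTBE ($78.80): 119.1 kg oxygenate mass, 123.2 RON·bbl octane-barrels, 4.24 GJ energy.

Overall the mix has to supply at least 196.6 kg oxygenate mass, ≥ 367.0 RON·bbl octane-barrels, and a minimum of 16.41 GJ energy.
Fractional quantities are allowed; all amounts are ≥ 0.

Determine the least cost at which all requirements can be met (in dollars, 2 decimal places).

Let x1 = barrels of alkylate, x2 = barrels of FCC naphtha, x3 = barrels of butane, x4 = barrels of straight-run naphtha, x5 = barrels of isomerate, x6 = barrels of MTBE.
min 67.11x1 + 56.95x2 + 34.54x3 + 40.52x4 + 56.95x5 + 78.8x6 with:
  119.1x6 ≥ 196.6   (oxygenate mass)
  91.8x1 + 97.3x2 + 92.9x3 + 67.1x4 + 86.9x5 + 123.2x6 ≥ 367   (octane-barrels)
  5.22x1 + 5.29x2 + 4.34x3 + 4.89x4 + 4.87x5 + 4.24x6 ≥ 16.41   (energy)
  x1, x2, x3, x4, x5, x6 ≥ 0.
The cheapest feasible vertex uses only butane, MTBE; alkylate, FCC naphtha, straight-run naphtha, isomerate are not used. There the oxygenate mass and energy constraints are tight.
Solving gives x3 = 2.1684, x6 = 1.6507.
Total cost: 34.54·2.1684 + 78.8·1.6507 = 204.9717.

$204.97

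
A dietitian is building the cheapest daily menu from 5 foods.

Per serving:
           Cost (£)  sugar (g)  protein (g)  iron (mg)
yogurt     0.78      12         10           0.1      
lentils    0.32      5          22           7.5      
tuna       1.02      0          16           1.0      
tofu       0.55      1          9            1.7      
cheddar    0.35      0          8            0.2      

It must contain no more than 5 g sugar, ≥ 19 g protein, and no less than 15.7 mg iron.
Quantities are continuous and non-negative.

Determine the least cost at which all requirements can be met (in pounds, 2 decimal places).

£8.68

This is a linear program. Let x1 = servings of yogurt, x2 = servings of lentils, x3 = servings of tuna, x4 = servings of tofu, x5 = servings of cheddar.
min 0.78x1 + 0.32x2 + 1.02x3 + 0.55x4 + 0.35x5 with:
  12x1 + 5x2 + 1x4 ≤ 5   (sugar)
  10x1 + 22x2 + 16x3 + 9x4 + 8x5 ≥ 19   (protein)
  0.1x1 + 7.5x2 + 1x3 + 1.7x4 + 0.2x5 ≥ 15.7   (iron)
  x1, x2, x3, x4, x5 ≥ 0.
The minimum-cost mix takes nothing from yogurt, tofu, cheddar — only lentils, tuna. There the sugar and iron constraints are tight.
So lentils = 1 serving, tuna = 8.2 servings.
Objective = 0.32·1 + 1.02·8.2 = 8.6840.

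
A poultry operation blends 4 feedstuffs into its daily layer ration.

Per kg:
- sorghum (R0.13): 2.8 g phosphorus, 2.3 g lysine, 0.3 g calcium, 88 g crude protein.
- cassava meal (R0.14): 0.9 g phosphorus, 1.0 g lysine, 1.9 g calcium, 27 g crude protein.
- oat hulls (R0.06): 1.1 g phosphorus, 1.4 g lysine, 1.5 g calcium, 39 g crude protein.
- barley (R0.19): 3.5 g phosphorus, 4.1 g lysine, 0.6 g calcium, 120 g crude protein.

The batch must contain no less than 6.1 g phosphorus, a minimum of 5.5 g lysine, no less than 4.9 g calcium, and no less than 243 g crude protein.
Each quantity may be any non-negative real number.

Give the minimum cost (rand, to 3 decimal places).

R0.366

Treat it as an LP. Let x1 = kg of sorghum, x2 = kg of cassava meal, x3 = kg of oat hulls, x4 = kg of barley.
min 0.13x1 + 0.14x2 + 0.06x3 + 0.19x4 subject to:
  2.8x1 + 0.9x2 + 1.1x3 + 3.5x4 ≥ 6.1   (phosphorus)
  2.3x1 + 1x2 + 1.4x3 + 4.1x4 ≥ 5.5   (lysine)
  0.3x1 + 1.9x2 + 1.5x3 + 0.6x4 ≥ 4.9   (calcium)
  88x1 + 27x2 + 39x3 + 120x4 ≥ 243   (crude protein)
  x1, x2, x3, x4 ≥ 0.
The minimum-cost mix takes nothing from cassava meal, barley — only sorghum, oat hulls. There the calcium and crude protein constraints are tight.
So sorghum = 1.441 kg, oat hulls = 2.978 kg.
Total cost: 0.13·1.441 + 0.06·2.978 = 0.36601.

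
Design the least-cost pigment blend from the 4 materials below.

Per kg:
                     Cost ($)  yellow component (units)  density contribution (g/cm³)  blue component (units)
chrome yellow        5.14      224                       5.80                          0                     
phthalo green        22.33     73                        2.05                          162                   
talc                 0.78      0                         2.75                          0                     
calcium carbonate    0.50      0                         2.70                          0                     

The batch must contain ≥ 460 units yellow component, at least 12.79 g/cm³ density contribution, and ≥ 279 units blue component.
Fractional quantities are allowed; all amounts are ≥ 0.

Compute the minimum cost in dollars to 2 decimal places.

Let x1 = kg of chrome yellow, x2 = kg of phthalo green, x3 = kg of talc, x4 = kg of calcium carbonate.
Minimise 5.14x1 + 22.33x2 + 0.78x3 + 0.5x4 subject to:
  224x1 + 73x2 ≥ 460   (yellow component)
  5.8x1 + 2.05x2 + 2.75x3 + 2.7x4 ≥ 12.79   (density contribution)
  162x2 ≥ 279   (blue component)
  x1, x2, x3, x4 ≥ 0.
The cheapest feasible vertex uses only chrome yellow, phthalo green, calcium carbonate; talc is not used. Binding constraints: yellow component, density contribution, blue component.
Solving gives x1 = 1.4923, x2 = 1.7222, x4 = 0.22372.
Hence cost = 5.14·1.4923 + 22.33·1.7222 + 0.5·0.22372 = $46.2390.

$46.24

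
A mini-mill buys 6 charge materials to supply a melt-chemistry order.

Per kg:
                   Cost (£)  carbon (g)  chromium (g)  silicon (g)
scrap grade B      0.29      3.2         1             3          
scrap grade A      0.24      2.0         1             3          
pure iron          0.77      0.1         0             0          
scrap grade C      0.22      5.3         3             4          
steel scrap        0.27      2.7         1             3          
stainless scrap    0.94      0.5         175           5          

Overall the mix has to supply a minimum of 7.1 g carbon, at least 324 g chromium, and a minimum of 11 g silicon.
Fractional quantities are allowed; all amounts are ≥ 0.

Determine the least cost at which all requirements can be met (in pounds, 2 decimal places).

£1.98

Let x1 = kg of scrap grade B, x2 = kg of scrap grade A, x3 = kg of pure iron, x4 = kg of scrap grade C, x5 = kg of steel scrap, x6 = kg of stainless scrap.
Minimise 0.29x1 + 0.24x2 + 0.77x3 + 0.22x4 + 0.27x5 + 0.94x6 with:
  3.2x1 + 2x2 + 0.1x3 + 5.3x4 + 2.7x5 + 0.5x6 ≥ 7.1   (carbon)
  1x1 + 1x2 + 3x4 + 1x5 + 175x6 ≥ 324   (chromium)
  3x1 + 3x2 + 4x4 + 3x5 + 5x6 ≥ 11   (silicon)
  x1, x2, x3, x4, x5, x6 ≥ 0.
At the optimum only scrap grade C, stainless scrap are positive (scrap grade B, scrap grade A, pure iron, steel scrap = 0). The carbon and chromium requirements are met with equality.
That vertex is x4 = 1.167, x6 = 1.831.
Objective = 0.22·1.167 + 0.94·1.831 = 1.9779.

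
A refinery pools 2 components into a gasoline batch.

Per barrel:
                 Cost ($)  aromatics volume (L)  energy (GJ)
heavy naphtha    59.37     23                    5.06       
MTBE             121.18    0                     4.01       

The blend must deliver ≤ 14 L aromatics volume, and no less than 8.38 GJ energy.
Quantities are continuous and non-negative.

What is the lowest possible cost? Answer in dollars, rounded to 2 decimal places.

Treat it as an LP. Let x1 = barrels of heavy naphtha, x2 = barrels of MTBE.
Minimize 59.37x1 + 121.18x2 with:
  23x1 ≤ 14   (aromatics volume)
  5.06x1 + 4.01x2 ≥ 8.38   (energy)
  x1, x2 ≥ 0.
Both inputs are positive at the optimum. There the aromatics volume and energy constraints are tight.
Solving gives x1 = 0.6087, x2 = 1.3217.
Hence cost = 59.37·0.6087 + 121.18·1.3217 = $196.3021.

$196.30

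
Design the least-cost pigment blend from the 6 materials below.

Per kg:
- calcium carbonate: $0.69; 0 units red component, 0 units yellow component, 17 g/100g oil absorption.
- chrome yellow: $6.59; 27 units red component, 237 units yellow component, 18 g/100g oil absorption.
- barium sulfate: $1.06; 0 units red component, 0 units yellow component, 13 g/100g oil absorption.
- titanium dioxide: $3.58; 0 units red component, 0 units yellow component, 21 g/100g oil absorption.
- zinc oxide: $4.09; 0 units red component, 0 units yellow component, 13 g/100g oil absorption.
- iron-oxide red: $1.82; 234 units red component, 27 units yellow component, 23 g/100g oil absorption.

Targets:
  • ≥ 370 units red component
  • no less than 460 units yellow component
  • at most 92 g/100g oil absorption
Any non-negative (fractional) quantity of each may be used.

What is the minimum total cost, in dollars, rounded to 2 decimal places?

Set it up as a linear program. Let x1 = kg of calcium carbonate, x2 = kg of chrome yellow, x3 = kg of barium sulfate, x4 = kg of titanium dioxide, x5 = kg of zinc oxide, x6 = kg of iron-oxide red.
min 0.69x1 + 6.59x2 + 1.06x3 + 3.58x4 + 4.09x5 + 1.82x6 with:
  27x2 + 234x6 ≥ 370   (red component)
  237x2 + 27x6 ≥ 460   (yellow component)
  17x1 + 18x2 + 13x3 + 21x4 + 13x5 + 23x6 ≤ 92   (oil absorption)
  x1, x2, x3, x4, x5, x6 ≥ 0.
The cheapest feasible vertex uses only chrome yellow, iron-oxide red; calcium carbonate, barium sulfate, titanium dioxide, zinc oxide are not used. The red component and yellow component requirements are met with equality.
That vertex is x2 = 1.784, x6 = 1.375.
Hence cost = 6.59·1.784 + 1.82·1.375 = $14.2591.

$14.26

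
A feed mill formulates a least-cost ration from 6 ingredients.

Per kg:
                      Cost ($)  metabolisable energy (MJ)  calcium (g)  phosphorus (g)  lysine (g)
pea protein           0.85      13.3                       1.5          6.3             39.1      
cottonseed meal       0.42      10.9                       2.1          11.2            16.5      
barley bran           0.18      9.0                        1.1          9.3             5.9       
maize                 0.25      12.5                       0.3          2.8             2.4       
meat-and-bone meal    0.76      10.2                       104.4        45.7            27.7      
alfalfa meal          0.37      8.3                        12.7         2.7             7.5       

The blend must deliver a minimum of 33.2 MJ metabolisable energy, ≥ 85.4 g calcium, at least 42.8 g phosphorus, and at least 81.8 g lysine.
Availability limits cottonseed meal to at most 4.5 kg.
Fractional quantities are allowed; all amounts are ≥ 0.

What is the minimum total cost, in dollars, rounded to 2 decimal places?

$1.94

Let x1 = kg of pea protein, x2 = kg of cottonseed meal, x3 = kg of barley bran, x4 = kg of maize, x5 = kg of meat-and-bone meal, x6 = kg of alfalfa meal.
min 0.85x1 + 0.42x2 + 0.18x3 + 0.25x4 + 0.76x5 + 0.37x6 s.t.:
  13.3x1 + 10.9x2 + 9x3 + 12.5x4 + 10.2x5 + 8.3x6 ≥ 33.2   (metabolisable energy)
  1.5x1 + 2.1x2 + 1.1x3 + 0.3x4 + 104.4x5 + 12.7x6 ≥ 85.4   (calcium)
  6.3x1 + 11.2x2 + 9.3x3 + 2.8x4 + 45.7x5 + 2.7x6 ≥ 42.8   (phosphorus)
  39.1x1 + 16.5x2 + 5.9x3 + 2.4x4 + 27.7x5 + 7.5x6 ≥ 81.8   (lysine)
  x2 ≤ 4.5
  x1, x2, x3, x4, x5, x6 ≥ 0.
The cheapest feasible vertex uses only pea protein, barley bran, meat-and-bone meal; cottonseed meal, maize, alfalfa meal are not used. There the metabolisable energy, calcium, lysine constraints are tight.
Optimal quantities: pea protein = 1.429 kg, barley bran = 0.6808 kg, meat-and-bone meal = 0.7903 kg.
Total cost: 0.85·1.429 + 0.18·0.6808 + 0.76·0.7903 = 1.9378.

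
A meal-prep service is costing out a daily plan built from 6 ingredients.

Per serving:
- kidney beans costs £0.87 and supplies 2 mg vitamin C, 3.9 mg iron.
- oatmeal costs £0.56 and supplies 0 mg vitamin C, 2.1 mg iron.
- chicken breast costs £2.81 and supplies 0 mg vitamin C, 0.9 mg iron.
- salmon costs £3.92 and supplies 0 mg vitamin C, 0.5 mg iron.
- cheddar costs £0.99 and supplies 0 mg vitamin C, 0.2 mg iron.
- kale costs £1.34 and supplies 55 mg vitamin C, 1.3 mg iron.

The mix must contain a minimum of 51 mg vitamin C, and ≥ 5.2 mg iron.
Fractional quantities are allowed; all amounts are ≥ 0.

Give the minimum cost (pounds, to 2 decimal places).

£2.09

Set it up as a linear program. Let x1 = servings of kidney beans, x2 = servings of oatmeal, x3 = servings of chicken breast, x4 = servings of salmon, x5 = servings of cheddar, x6 = servings of kale.
Minimise 0.87x1 + 0.56x2 + 2.81x3 + 3.92x4 + 0.99x5 + 1.34x6 subject to:
  2x1 + 55x6 ≥ 51   (vitamin C)
  3.9x1 + 2.1x2 + 0.9x3 + 0.5x4 + 0.2x5 + 1.3x6 ≥ 5.2   (iron)
  x1, x2, x3, x4, x5, x6 ≥ 0.
At the optimum only kidney beans, kale are positive (oatmeal, chicken breast, salmon, cheddar = 0). Binding constraints: vitamin C and iron.
That vertex is x1 = 1.037, x6 = 0.8896.
Hence cost = 0.87·1.037 + 1.34·0.8896 = £2.0943.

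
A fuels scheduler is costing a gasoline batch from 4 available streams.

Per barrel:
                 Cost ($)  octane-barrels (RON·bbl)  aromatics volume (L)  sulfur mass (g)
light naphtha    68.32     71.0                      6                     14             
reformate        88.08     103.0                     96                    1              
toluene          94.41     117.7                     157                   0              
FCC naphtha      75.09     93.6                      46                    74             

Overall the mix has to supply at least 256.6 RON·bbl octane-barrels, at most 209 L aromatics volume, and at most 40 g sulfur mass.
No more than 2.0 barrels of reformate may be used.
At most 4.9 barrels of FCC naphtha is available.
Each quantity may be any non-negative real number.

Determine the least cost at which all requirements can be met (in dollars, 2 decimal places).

This is a linear program. Let x1 = barrels of light naphtha, x2 = barrels of reformate, x3 = barrels of toluene, x4 = barrels of FCC naphtha.
min 68.32x1 + 88.08x2 + 94.41x3 + 75.09x4 subject to:
  71x1 + 103x2 + 117.7x3 + 93.6x4 ≥ 256.6   (octane-barrels)
  6x1 + 96x2 + 157x3 + 46x4 ≤ 209   (aromatics volume)
  14x1 + 1x2 + 74x4 ≤ 40   (sulfur mass)
  x2 ≤ 2
  x4 ≤ 4.9
  x1, x2, x3, x4 ≥ 0.
The cheapest feasible vertex uses only light naphtha, reformate, FCC naphtha; toluene is not used. Binding constraints: octane-barrels, aromatics volume, sulfur mass.
Optimal quantities: light naphtha = 0.17086 barrels, reformate = 1.9354 barrels, FCC naphtha = 0.48206 barrels.
Hence cost = 68.32·0.17086 + 88.08·1.9354 + 75.09·0.48206 = $218.3411.

$218.34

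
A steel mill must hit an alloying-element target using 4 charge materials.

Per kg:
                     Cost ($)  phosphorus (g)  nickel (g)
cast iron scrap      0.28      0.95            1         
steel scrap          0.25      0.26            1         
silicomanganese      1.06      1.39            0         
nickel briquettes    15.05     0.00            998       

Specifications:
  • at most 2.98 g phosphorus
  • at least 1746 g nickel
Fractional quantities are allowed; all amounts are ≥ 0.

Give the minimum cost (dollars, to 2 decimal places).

Treat it as an LP. Let x1 = kg of cast iron scrap, x2 = kg of steel scrap, x3 = kg of silicomanganese, x4 = kg of nickel briquettes.
min 0.28x1 + 0.25x2 + 1.06x3 + 15.05x4 with:
  0.95x1 + 0.26x2 + 1.39x3 ≤ 2.98   (phosphorus)
  1x1 + 1x2 + 998x4 ≥ 1746   (nickel)
  x1, x2, x3, x4 ≥ 0.
The optimal basis is {nickel briquettes}; cast iron scrap, steel scrap, silicomanganese drop out. There the nickel constraint is tight.
So nickel briquettes = 1.7495 kg.
Total cost: 15.05·1.7495 = 26.3300.

$26.33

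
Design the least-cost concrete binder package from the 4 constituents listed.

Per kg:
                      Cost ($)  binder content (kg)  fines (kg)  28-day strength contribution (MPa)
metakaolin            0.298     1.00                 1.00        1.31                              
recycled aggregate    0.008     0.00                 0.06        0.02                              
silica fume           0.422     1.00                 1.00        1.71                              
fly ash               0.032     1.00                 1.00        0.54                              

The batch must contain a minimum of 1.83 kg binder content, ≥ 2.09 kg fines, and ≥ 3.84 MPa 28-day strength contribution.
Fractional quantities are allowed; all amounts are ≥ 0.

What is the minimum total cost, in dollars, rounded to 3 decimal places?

$0.228

Let x1 = kg of metakaolin, x2 = kg of recycled aggregate, x3 = kg of silica fume, x4 = kg of fly ash.
Minimize 0.298x1 + 0.008x2 + 0.422x3 + 0.032x4 subject to:
  1x1 + 1x3 + 1x4 ≥ 1.83   (binder content)
  1x1 + 0.06x2 + 1x3 + 1x4 ≥ 2.09   (fines)
  1.31x1 + 0.02x2 + 1.71x3 + 0.54x4 ≥ 3.84   (28-day strength contribution)
  x1, x2, x3, x4 ≥ 0.
The minimum-cost mix takes nothing from metakaolin, recycled aggregate, silica fume — only fly ash. There the 28-day strength contribution constraint is tight.
That vertex is x4 = 7.111.
Hence cost = 0.032·7.111 = $0.22755.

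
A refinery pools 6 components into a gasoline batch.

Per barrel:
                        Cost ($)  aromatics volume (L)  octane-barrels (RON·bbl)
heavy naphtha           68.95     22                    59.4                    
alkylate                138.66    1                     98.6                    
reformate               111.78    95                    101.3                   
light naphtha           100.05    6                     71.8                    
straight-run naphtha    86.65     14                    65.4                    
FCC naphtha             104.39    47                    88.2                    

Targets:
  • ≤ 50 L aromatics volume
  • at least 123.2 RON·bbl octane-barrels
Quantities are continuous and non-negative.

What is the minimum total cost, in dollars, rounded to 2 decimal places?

Let x1 = barrels of heavy naphtha, x2 = barrels of alkylate, x3 = barrels of reformate, x4 = barrels of light naphtha, x5 = barrels of straight-run naphtha, x6 = barrels of FCC naphtha.
min 68.95x1 + 138.66x2 + 111.78x3 + 100.05x4 + 86.65x5 + 104.39x6 with:
  22x1 + 1x2 + 95x3 + 6x4 + 14x5 + 47x6 ≤ 50   (aromatics volume)
  59.4x1 + 98.6x2 + 101.3x3 + 71.8x4 + 65.4x5 + 88.2x6 ≥ 123.2   (octane-barrels)
  x1, x2, x3, x4, x5, x6 ≥ 0.
At the optimum only heavy naphtha, reformate are positive (alkylate, light naphtha, straight-run naphtha, FCC naphtha = 0). Binding constraints: aromatics volume and octane-barrels.
Solving gives x1 = 1.9444, x3 = 0.076031.
Total cost: 68.95·1.9444 + 111.78·0.076031 = 142.5651.

$142.57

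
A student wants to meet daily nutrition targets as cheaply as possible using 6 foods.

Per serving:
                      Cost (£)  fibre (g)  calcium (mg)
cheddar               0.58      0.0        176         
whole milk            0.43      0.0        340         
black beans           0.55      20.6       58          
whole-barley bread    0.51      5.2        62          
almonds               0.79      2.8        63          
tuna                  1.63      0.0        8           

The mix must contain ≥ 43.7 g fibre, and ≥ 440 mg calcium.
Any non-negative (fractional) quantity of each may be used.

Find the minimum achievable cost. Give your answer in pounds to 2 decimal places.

This is a linear program. Let x1 = servings of cheddar, x2 = servings of whole milk, x3 = servings of black beans, x4 = servings of whole-barley bread, x5 = servings of almonds, x6 = servings of tuna.
Minimise 0.58x1 + 0.43x2 + 0.55x3 + 0.51x4 + 0.79x5 + 1.63x6 subject to:
  20.6x3 + 5.2x4 + 2.8x5 ≥ 43.7   (fibre)
  176x1 + 340x2 + 58x3 + 62x4 + 63x5 + 8x6 ≥ 440   (calcium)
  x1, x2, x3, x4, x5, x6 ≥ 0.
At the optimum only whole milk, black beans are positive (cheddar, whole-barley bread, almonds, tuna = 0). There the fibre and calcium constraints are tight.
That vertex is x2 = 0.9322, x3 = 2.121.
Objective = 0.43·0.9322 + 0.55·2.121 = 1.5674.

£1.57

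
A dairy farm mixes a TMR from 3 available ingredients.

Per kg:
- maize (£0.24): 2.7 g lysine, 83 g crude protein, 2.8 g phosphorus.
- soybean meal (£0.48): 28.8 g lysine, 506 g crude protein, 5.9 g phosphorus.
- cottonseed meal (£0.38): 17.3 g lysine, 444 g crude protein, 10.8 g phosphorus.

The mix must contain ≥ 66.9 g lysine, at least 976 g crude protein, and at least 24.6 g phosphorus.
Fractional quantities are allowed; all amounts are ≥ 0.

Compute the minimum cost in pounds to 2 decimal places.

Set it up as a linear program. Let x1 = kg of maize, x2 = kg of soybean meal, x3 = kg of cottonseed meal.
Minimize 0.24x1 + 0.48x2 + 0.38x3 with:
  2.7x1 + 28.8x2 + 17.3x3 ≥ 66.9   (lysine)
  83x1 + 506x2 + 444x3 ≥ 976   (crude protein)
  2.8x1 + 5.9x2 + 10.8x3 ≥ 24.6   (phosphorus)
  x1, x2, x3 ≥ 0.
At the optimum only soybean meal, cottonseed meal are positive (maize = 0). There the lysine and phosphorus constraints are tight.
Solving gives x2 = 1.421, x3 = 1.502.
Hence cost = 0.48·1.421 + 0.38·1.502 = £1.2528.

£1.25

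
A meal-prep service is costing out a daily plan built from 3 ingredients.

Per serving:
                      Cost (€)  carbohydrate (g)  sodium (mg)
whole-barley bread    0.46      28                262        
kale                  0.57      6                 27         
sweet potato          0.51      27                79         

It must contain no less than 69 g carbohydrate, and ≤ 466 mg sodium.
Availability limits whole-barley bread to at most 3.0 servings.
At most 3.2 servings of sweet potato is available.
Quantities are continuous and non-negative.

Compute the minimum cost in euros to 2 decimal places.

Let x1 = servings of whole-barley bread, x2 = servings of kale, x3 = servings of sweet potato.
Minimize 0.46x1 + 0.57x2 + 0.51x3 subject to:
  28x1 + 6x2 + 27x3 ≥ 69   (carbohydrate)
  262x1 + 27x2 + 79x3 ≤ 466   (sodium)
  x1 ≤ 3
  x3 ≤ 3.2
  x1, x2, x3 ≥ 0.
The cheapest feasible vertex uses only whole-barley bread, sweet potato; kale is not used. The carbohydrate and sodium requirements are met with equality.
Optimal quantities: whole-barley bread = 1.467 servings, sweet potato = 1.035 servings.
Total cost: 0.46·1.467 + 0.51·1.035 = 1.2027.

€1.20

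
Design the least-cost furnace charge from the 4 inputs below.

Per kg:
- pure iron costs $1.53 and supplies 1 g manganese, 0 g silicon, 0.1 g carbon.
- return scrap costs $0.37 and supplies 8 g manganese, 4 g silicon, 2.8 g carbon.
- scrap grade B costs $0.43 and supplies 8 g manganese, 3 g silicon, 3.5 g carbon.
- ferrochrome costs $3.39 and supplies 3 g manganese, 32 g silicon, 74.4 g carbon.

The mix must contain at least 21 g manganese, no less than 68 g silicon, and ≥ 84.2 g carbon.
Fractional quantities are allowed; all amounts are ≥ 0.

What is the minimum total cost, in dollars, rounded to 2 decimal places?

$6.59

Treat it as an LP. Let x1 = kg of pure iron, x2 = kg of return scrap, x3 = kg of scrap grade B, x4 = kg of ferrochrome.
Minimize 1.53x1 + 0.37x2 + 0.43x3 + 3.39x4 with:
  1x1 + 8x2 + 8x3 + 3x4 ≥ 21   (manganese)
  4x2 + 3x3 + 32x4 ≥ 68   (silicon)
  0.1x1 + 2.8x2 + 3.5x3 + 74.4x4 ≥ 84.2   (carbon)
  x1, x2, x3, x4 ≥ 0.
The optimal basis is {return scrap, ferrochrome}; pure iron, scrap grade B drop out. Binding constraints: silicon and carbon.
That vertex is x2 = 11.37, x4 = 0.7038.
Objective = 0.37·11.37 + 3.39·0.7038 = 6.5928.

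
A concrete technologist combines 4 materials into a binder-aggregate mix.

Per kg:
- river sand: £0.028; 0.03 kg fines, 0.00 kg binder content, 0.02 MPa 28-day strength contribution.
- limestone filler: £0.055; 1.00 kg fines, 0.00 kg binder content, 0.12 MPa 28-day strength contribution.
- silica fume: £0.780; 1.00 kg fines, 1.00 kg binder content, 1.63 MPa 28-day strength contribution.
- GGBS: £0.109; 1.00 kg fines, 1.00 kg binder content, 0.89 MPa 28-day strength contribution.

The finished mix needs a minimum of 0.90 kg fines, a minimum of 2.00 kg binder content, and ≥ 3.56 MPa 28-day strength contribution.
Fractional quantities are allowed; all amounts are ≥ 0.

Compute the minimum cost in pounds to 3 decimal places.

This is a linear program. Let x1 = kg of river sand, x2 = kg of limestone filler, x3 = kg of silica fume, x4 = kg of GGBS.
Minimise 0.028x1 + 0.055x2 + 0.78x3 + 0.109x4 subject to:
  0.03x1 + 1x2 + 1x3 + 1x4 ≥ 0.9   (fines)
  1x3 + 1x4 ≥ 2   (binder content)
  0.02x1 + 0.12x2 + 1.63x3 + 0.89x4 ≥ 3.56   (28-day strength contribution)
  x1, x2, x3, x4 ≥ 0.
The cheapest feasible vertex uses only GGBS; river sand, limestone filler, silica fume are not used. The 28-day strength contribution requirement is met with equality.
So GGBS = 4 kg.
Objective = 0.109·4 = 0.43600.

£0.436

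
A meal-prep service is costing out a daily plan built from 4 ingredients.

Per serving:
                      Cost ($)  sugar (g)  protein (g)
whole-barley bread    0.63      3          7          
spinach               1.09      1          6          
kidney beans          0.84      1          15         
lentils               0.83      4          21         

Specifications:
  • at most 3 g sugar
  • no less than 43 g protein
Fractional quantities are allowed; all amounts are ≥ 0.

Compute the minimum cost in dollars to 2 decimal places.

$2.39

Let x1 = servings of whole-barley bread, x2 = servings of spinach, x3 = servings of kidney beans, x4 = servings of lentils.
Minimise 0.63x1 + 1.09x2 + 0.84x3 + 0.83x4 s.t.:
  3x1 + 1x2 + 1x3 + 4x4 ≤ 3   (sugar)
  7x1 + 6x2 + 15x3 + 21x4 ≥ 43   (protein)
  x1, x2, x3, x4 ≥ 0.
The minimum-cost mix takes nothing from whole-barley bread, spinach — only kidney beans, lentils. There the sugar and protein constraints are tight.
Solving gives x3 = 2.795, x4 = 0.05128.
Objective = 0.84·2.795 + 0.83·0.05128 = 2.3904.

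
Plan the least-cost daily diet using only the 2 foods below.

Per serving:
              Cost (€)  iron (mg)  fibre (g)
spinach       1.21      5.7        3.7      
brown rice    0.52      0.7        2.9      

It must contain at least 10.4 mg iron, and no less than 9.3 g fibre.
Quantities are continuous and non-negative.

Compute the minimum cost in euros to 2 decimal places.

€2.59

Set it up as a linear program. Let x1 = servings of spinach, x2 = servings of brown rice.
Minimize 1.21x1 + 0.52x2 s.t.:
  5.7x1 + 0.7x2 ≥ 10.4   (iron)
  3.7x1 + 2.9x2 ≥ 9.3   (fibre)
  x1, x2 ≥ 0.
Both inputs are positive at the optimum. Binding constraints: iron and fibre.
So spinach = 1.6966 servings, brown rice = 1.0423 servings.
Hence cost = 1.21·1.6966 + 0.52·1.0423 = €2.5949.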